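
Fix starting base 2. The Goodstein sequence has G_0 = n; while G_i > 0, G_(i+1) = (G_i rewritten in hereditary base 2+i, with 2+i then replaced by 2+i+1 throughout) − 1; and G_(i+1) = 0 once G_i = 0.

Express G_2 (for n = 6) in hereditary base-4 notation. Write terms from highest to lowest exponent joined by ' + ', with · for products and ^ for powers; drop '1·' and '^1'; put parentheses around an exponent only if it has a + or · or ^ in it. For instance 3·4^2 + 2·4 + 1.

4^4 + 1

step 0: 6 = 2^2 + 2; sub 3 for 2: 3^3 + 3; = 30; G_1 = 30−1 = 29
step 1: 29 = 3^3 + 2; sub 4 for 3: 4^4 + 2; = 258; G_2 = 258−1 = 257
step 2: 257 = 4^4 + 1; sub 5 for 4: 5^5 + 1; = 3126; G_3 = 3126−1 = 3125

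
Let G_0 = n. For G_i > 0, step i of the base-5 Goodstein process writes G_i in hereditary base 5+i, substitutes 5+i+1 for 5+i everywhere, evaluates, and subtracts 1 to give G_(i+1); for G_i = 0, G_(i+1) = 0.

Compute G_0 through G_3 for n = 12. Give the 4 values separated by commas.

i=0: 12 = 2·5 + 2 (b=5); 5→6: 2·6 + 2 = 14; 14−1 = 13
i=1: 13 = 2·6 + 1 (b=6); 6→7: 2·7 + 1 = 15; 15−1 = 14
i=2: 14 = 2·7 (b=7); 7→8: 2·8 = 16; 16−1 = 15

12, 13, 14, 15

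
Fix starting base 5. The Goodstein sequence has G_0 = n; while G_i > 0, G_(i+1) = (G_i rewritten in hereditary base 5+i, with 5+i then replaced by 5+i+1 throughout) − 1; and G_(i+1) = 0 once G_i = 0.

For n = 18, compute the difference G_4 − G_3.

step 0: 18 = 3·5 + 3; sub 6 for 5: 3·6 + 3; = 21; G_1 = 21−1 = 20
step 1: 20 = 3·6 + 2; sub 7 for 6: 3·7 + 2; = 23; G_2 = 23−1 = 22
step 2: 22 = 3·7 + 1; sub 8 for 7: 3·8 + 1; = 25; G_3 = 25−1 = 24
step 3: 24 = 3·8; sub 9 for 8: 3·9; = 27; G_4 = 27−1 = 26

2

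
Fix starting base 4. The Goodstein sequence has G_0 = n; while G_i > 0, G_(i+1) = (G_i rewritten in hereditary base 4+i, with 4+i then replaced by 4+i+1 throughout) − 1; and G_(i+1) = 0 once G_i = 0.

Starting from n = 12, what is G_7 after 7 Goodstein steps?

19

base 4: 12 = 3·4; at 5: 3·5 = 15; next = 14
base 5: 14 = 2·5 + 4; at 6: 2·6 + 4 = 16; next = 15
base 6: 15 = 2·6 + 3; at 7: 2·7 + 3 = 17; next = 16
base 7: 16 = 2·7 + 2; at 8: 2·8 + 2 = 18; next = 17
base 8: 17 = 2·8 + 1; at 9: 2·9 + 1 = 19; next = 18
base 9: 18 = 2·9; at 10: 2·10 = 20; next = 19
base 10: 19 = 10 + 9; at 11: 11 + 9 = 20; next = 19
base 11: 19 = 11 + 8; at 12: 12 + 8 = 20; next = 19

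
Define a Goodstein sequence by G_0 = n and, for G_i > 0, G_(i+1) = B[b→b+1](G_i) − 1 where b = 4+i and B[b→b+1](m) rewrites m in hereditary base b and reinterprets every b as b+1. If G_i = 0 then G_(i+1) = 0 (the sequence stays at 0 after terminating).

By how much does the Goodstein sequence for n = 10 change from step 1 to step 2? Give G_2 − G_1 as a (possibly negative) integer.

1

(0) 10|_4 = 2·4 + 2 ↦ 2·5 + 2|_5 = 12 ⇒ 11
(1) 11|_5 = 2·5 + 1 ↦ 2·6 + 1|_6 = 13 ⇒ 12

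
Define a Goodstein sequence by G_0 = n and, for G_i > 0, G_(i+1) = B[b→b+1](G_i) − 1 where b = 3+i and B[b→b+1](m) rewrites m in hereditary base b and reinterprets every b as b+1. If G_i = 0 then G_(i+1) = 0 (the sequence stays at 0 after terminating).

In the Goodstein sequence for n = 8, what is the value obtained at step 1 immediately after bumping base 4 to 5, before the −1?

8 —HB3→ 2·3 + 2 —bump→ 2·4 + 2 = 10 —(−1)→ 9
9 —HB4→ 2·4 + 1 —bump→ 2·5 + 1 = 11 —(−1)→ 10

11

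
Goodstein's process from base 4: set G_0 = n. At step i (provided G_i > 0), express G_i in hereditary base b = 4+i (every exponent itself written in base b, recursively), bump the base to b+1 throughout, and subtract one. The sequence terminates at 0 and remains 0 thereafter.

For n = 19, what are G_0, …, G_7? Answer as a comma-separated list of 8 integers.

G_0 = 19. HB_4(19) = 4^2 + 3. Bump = 28. G_1 = 27.
G_1 = 27. HB_5(27) = 5^2 + 2. Bump = 38. G_2 = 37.
G_2 = 37. HB_6(37) = 6^2 + 1. Bump = 50. G_3 = 49.
G_3 = 49. HB_7(49) = 7^2. Bump = 64. G_4 = 63.
G_4 = 63. HB_8(63) = 7·8 + 7. Bump = 70. G_5 = 69.
G_5 = 69. HB_9(69) = 7·9 + 6. Bump = 76. G_6 = 75.
G_6 = 75. HB_10(75) = 7·10 + 5. Bump = 82. G_7 = 81.

19, 27, 37, 49, 63, 69, 75, 81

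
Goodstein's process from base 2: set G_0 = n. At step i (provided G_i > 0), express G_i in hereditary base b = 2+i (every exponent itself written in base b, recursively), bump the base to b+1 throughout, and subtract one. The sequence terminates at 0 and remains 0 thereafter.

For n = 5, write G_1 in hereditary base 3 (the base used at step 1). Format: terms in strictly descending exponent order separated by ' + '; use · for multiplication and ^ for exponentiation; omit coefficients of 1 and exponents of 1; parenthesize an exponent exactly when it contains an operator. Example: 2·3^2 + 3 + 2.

3^3

step 0: 5 = 2^2 + 1; sub 3 for 2: 3^3 + 1; = 28; G_1 = 28−1 = 27
step 1: 27 = 3^3; sub 4 for 3: 4^4; = 256; G_2 = 256−1 = 255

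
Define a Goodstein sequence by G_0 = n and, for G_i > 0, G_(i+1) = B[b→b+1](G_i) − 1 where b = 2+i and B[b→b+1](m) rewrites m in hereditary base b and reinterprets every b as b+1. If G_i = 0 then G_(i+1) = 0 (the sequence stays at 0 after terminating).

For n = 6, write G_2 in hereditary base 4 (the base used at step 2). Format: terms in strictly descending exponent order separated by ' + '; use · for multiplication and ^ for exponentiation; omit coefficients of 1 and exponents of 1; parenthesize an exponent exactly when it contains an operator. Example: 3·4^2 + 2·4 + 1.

G_0=6  [base 2] 2^2 + 2  →[2↦3]→  3^3 + 3 = 30  −1 ⇒ G_1=29
G_1=29  [base 3] 3^3 + 2  →[3↦4]→  4^4 + 2 = 258  −1 ⇒ G_2=257
G_2=257  [base 4] 4^4 + 1  →[4↦5]→  5^5 + 1 = 3126  −1 ⇒ G_3=3125

4^4 + 1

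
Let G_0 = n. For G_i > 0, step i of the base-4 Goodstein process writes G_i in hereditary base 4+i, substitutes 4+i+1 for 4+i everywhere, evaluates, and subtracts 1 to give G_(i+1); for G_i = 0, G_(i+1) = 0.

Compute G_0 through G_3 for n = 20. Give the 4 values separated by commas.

20, 29, 39, 51

step 0: 20 = 4^2 + 4; sub 5 for 4: 5^2 + 5; = 30; G_1 = 30−1 = 29
step 1: 29 = 5^2 + 4; sub 6 for 5: 6^2 + 4; = 40; G_2 = 40−1 = 39
step 2: 39 = 6^2 + 3; sub 7 for 6: 7^2 + 3; = 52; G_3 = 52−1 = 51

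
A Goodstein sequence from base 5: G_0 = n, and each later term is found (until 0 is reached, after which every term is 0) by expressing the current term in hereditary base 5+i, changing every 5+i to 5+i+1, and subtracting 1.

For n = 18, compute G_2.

22

base 5: 18 = 3·5 + 3; at 6: 3·6 + 3 = 21; next = 20
base 6: 20 = 3·6 + 2; at 7: 3·7 + 2 = 23; next = 22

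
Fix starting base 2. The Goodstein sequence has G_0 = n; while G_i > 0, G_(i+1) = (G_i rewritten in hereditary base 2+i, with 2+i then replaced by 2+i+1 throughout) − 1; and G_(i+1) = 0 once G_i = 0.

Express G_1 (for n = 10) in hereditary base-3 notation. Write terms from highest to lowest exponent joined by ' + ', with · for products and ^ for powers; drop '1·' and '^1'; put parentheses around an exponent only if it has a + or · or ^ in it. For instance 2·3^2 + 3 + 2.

3^(3 + 1) + 2

G_0=10  [base 2] 2^(2 + 1) + 2  →[2↦3]→  3^(3 + 1) + 3 = 84  −1 ⇒ G_1=83
G_1=83  [base 3] 3^(3 + 1) + 2  →[3↦4]→  4^(4 + 1) + 2 = 1026  −1 ⇒ G_2=1025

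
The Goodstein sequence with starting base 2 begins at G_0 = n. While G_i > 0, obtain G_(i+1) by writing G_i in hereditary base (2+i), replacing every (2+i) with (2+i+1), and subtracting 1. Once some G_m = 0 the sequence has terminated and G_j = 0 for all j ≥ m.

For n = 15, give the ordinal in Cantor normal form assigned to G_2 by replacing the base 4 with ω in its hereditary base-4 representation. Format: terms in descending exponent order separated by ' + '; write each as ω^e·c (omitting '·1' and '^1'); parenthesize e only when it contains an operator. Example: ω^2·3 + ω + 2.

ω^(ω + 1) + ω^ω + 3

[0] 15 ≡ 2^(2 + 1) + 2^2 + 2 + 1 (base 2). Lift 3: 112. −1: 111.
[1] 111 ≡ 3^(3 + 1) + 3^3 + 3 (base 3). Lift 4: 1284. −1: 1283.
[2] 1283 ≡ 4^(4 + 1) + 4^4 + 3 (base 4). Lift 5: 18753. −1: 18752.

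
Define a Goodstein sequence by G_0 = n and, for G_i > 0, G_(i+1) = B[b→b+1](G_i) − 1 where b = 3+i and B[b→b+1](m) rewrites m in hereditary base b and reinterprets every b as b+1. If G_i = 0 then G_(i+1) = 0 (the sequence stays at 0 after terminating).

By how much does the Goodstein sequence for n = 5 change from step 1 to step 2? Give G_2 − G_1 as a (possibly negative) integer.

0

5 —HB3→ 3 + 2 —bump→ 4 + 2 = 6 —(−1)→ 5
5 —HB4→ 4 + 1 —bump→ 5 + 1 = 6 —(−1)→ 5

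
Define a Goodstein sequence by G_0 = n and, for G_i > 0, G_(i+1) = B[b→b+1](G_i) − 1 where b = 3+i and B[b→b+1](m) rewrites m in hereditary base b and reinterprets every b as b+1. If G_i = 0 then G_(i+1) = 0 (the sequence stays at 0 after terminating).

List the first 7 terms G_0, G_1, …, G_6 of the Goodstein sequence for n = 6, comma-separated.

6, 7, 7, 7, 7, 7, 6

[0] 6 ≡ 2·3 (base 3). Lift 4: 8. −1: 7.
[1] 7 ≡ 4 + 3 (base 4). Lift 5: 8. −1: 7.
[2] 7 ≡ 5 + 2 (base 5). Lift 6: 8. −1: 7.
[3] 7 ≡ 6 + 1 (base 6). Lift 7: 8. −1: 7.
[4] 7 ≡ 7 (base 7). Lift 8: 8. −1: 7.
[5] 7 ≡ 7 (base 8). Lift 9: 7. −1: 6.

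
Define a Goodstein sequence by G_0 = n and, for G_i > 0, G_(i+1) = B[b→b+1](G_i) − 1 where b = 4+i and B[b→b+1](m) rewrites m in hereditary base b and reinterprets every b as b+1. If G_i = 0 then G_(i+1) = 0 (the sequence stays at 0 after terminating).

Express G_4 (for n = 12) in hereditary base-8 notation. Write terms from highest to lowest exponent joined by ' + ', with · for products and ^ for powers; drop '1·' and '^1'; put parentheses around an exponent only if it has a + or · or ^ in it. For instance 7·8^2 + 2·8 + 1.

2·8 + 1

step 0: 12 = 3·4; sub 5 for 4: 3·5; = 15; G_1 = 15−1 = 14
step 1: 14 = 2·5 + 4; sub 6 for 5: 2·6 + 4; = 16; G_2 = 16−1 = 15
step 2: 15 = 2·6 + 3; sub 7 for 6: 2·7 + 3; = 17; G_3 = 17−1 = 16
step 3: 16 = 2·7 + 2; sub 8 for 7: 2·8 + 2; = 18; G_4 = 18−1 = 17
step 4: 17 = 2·8 + 1; sub 9 for 8: 2·9 + 1; = 19; G_5 = 19−1 = 18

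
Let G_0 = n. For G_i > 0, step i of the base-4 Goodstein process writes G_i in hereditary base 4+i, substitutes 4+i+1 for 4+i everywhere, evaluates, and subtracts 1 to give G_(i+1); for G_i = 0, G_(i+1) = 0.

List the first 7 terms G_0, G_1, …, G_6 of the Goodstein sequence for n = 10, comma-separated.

base 4: 10 = 2·4 + 2; at 5: 2·5 + 2 = 12; next = 11
base 5: 11 = 2·5 + 1; at 6: 2·6 + 1 = 13; next = 12
base 6: 12 = 2·6; at 7: 2·7 = 14; next = 13
base 7: 13 = 7 + 6; at 8: 8 + 6 = 14; next = 13
base 8: 13 = 8 + 5; at 9: 9 + 5 = 14; next = 13
base 9: 13 = 9 + 4; at 10: 10 + 4 = 14; next = 13

10, 11, 12, 13, 13, 13, 13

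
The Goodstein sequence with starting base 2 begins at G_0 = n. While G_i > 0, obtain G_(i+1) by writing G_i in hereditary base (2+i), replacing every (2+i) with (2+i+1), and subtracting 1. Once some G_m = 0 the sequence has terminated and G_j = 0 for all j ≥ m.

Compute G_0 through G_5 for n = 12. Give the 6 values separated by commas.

12, 107, 1065, 15685, 280019, 5764910

[0] 12 ≡ 2^(2 + 1) + 2^2 (base 2). Lift 3: 108. −1: 107.
[1] 107 ≡ 3^(3 + 1) + 2·3^2 + 2·3 + 2 (base 3). Lift 4: 1066. −1: 1065.
[2] 1065 ≡ 4^(4 + 1) + 2·4^2 + 2·4 + 1 (base 4). Lift 5: 15686. −1: 15685.
[3] 15685 ≡ 5^(5 + 1) + 2·5^2 + 2·5 (base 5). Lift 6: 280020. −1: 280019.
[4] 280019 ≡ 6^(6 + 1) + 2·6^2 + 6 + 5 (base 6). Lift 7: 5764911. −1: 5764910.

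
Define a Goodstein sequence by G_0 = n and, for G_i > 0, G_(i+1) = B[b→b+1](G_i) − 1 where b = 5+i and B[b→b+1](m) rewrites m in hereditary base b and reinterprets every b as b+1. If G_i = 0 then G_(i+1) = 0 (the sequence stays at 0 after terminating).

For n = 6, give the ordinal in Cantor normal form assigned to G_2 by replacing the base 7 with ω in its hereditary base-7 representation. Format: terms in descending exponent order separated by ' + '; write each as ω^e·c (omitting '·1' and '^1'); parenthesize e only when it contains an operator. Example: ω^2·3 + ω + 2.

base 5: 6 = 5 + 1; at 6: 6 + 1 = 7; next = 6
base 6: 6 = 6; at 7: 7 = 7; next = 6
base 7: 6 = 6; at 8: 6 = 6; next = 5

6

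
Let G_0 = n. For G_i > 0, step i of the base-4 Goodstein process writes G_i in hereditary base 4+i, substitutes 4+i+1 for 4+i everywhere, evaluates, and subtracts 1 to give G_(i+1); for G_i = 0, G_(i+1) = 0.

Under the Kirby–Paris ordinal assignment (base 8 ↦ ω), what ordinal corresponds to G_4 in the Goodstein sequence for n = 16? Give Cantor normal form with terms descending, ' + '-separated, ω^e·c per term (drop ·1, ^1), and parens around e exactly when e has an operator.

ω·4 + 1

base 4: 16 = 4^2; at 5: 5^2 = 25; next = 24
base 5: 24 = 4·5 + 4; at 6: 4·6 + 4 = 28; next = 27
base 6: 27 = 4·6 + 3; at 7: 4·7 + 3 = 31; next = 30
base 7: 30 = 4·7 + 2; at 8: 4·8 + 2 = 34; next = 33
base 8: 33 = 4·8 + 1; at 9: 4·9 + 1 = 37; next = 36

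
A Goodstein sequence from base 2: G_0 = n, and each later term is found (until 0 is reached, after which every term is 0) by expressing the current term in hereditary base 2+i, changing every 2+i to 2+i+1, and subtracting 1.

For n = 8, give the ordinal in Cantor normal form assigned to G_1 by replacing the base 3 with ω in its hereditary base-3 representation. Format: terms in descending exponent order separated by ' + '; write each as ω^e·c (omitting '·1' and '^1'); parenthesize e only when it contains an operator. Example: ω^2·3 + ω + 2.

G_0=8  [base 2] 2^(2 + 1)  →[2↦3]→  3^(3 + 1) = 81  −1 ⇒ G_1=80
G_1=80  [base 3] 2·3^3 + 2·3^2 + 2·3 + 2  →[3↦4]→  2·4^4 + 2·4^2 + 2·4 + 2 = 554  −1 ⇒ G_2=553

ω^ω·2 + ω^2·2 + ω·2 + 2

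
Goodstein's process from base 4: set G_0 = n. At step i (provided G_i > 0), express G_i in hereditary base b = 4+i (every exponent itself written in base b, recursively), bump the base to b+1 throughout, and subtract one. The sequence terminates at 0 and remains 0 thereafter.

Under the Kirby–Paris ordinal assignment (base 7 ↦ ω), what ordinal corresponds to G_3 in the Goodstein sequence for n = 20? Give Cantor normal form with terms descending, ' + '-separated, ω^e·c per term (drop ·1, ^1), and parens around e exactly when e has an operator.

ω^2 + 2

[0] 20 ≡ 4^2 + 4 (base 4). Lift 5: 30. −1: 29.
[1] 29 ≡ 5^2 + 4 (base 5). Lift 6: 40. −1: 39.
[2] 39 ≡ 6^2 + 3 (base 6). Lift 7: 52. −1: 51.
[3] 51 ≡ 7^2 + 2 (base 7). Lift 8: 66. −1: 65.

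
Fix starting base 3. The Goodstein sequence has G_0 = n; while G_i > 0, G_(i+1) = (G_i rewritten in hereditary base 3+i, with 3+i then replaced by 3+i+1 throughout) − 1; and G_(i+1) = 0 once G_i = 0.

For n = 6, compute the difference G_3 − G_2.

0

(0) 6|_3 = 2·3 ↦ 2·4|_4 = 8 ⇒ 7
(1) 7|_4 = 4 + 3 ↦ 5 + 3|_5 = 8 ⇒ 7
(2) 7|_5 = 5 + 2 ↦ 6 + 2|_6 = 8 ⇒ 7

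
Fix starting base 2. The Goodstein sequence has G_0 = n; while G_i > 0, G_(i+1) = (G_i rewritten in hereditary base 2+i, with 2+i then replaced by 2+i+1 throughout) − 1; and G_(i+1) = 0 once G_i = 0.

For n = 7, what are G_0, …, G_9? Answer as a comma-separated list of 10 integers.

7, 30, 259, 3127, 46657, 823543, 16777215, 37665879, 77777775, 150051213

7 —HB2→ 2^2 + 2 + 1 —bump→ 3^3 + 3 + 1 = 31 —(−1)→ 30
30 —HB3→ 3^3 + 3 —bump→ 4^4 + 4 = 260 —(−1)→ 259
259 —HB4→ 4^4 + 3 —bump→ 5^5 + 3 = 3128 —(−1)→ 3127
3127 —HB5→ 5^5 + 2 —bump→ 6^6 + 2 = 46658 —(−1)→ 46657
46657 —HB6→ 6^6 + 1 —bump→ 7^7 + 1 = 823544 —(−1)→ 823543
823543 —HB7→ 7^7 —bump→ 8^8 = 16777216 —(−1)→ 16777215
16777215 —HB8→ 7·8^7 + 7·8^6 + 7·8^5 + 7·8^4 + 7·8^3 + 7·8^2 + 7·8 + 7 —bump→ 7·9^7 + 7·9^6 + 7·9^5 + 7·9^4 + 7·9^3 + 7·9^2 + 7·9 + 7 = 37665880 —(−1)→ 37665879
37665879 —HB9→ 7·9^7 + 7·9^6 + 7·9^5 + 7·9^4 + 7·9^3 + 7·9^2 + 7·9 + 6 —bump→ 7·10^7 + 7·10^6 + 7·10^5 + 7·10^4 + 7·10^3 + 7·10^2 + 7·10 + 6 = 77777776 —(−1)→ 77777775
77777775 —HB10→ 7·10^7 + 7·10^6 + 7·10^5 + 7·10^4 + 7·10^3 + 7·10^2 + 7·10 + 5 —bump→ 7·11^7 + 7·11^6 + 7·11^5 + 7·11^4 + 7·11^3 + 7·11^2 + 7·11 + 5 = 150051214 —(−1)→ 150051213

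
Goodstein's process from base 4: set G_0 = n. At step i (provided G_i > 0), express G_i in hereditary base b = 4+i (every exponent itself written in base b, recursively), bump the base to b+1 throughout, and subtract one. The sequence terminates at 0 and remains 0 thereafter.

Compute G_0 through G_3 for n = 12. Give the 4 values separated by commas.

12, 14, 15, 16

[0] 12 ≡ 3·4 (base 4). Lift 5: 15. −1: 14.
[1] 14 ≡ 2·5 + 4 (base 5). Lift 6: 16. −1: 15.
[2] 15 ≡ 2·6 + 3 (base 6). Lift 7: 17. −1: 16.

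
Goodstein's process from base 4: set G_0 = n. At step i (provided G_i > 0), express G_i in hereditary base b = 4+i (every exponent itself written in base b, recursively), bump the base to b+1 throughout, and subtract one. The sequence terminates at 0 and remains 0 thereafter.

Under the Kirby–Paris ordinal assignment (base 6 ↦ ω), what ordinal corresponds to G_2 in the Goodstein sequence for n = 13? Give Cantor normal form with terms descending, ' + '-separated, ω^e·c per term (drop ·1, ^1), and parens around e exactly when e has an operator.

base 4: 13 = 3·4 + 1; at 5: 3·5 + 1 = 16; next = 15
base 5: 15 = 3·5; at 6: 3·6 = 18; next = 17
base 6: 17 = 2·6 + 5; at 7: 2·7 + 5 = 19; next = 18

ω·2 + 5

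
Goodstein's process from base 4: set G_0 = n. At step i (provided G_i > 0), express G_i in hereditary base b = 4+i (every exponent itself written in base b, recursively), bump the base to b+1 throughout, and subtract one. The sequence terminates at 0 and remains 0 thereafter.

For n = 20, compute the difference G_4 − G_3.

i=0: 20 = 4^2 + 4 (b=4); 4→5: 5^2 + 5 = 30; 30−1 = 29
i=1: 29 = 5^2 + 4 (b=5); 5→6: 6^2 + 4 = 40; 40−1 = 39
i=2: 39 = 6^2 + 3 (b=6); 6→7: 7^2 + 3 = 52; 52−1 = 51
i=3: 51 = 7^2 + 2 (b=7); 7→8: 8^2 + 2 = 66; 66−1 = 65

14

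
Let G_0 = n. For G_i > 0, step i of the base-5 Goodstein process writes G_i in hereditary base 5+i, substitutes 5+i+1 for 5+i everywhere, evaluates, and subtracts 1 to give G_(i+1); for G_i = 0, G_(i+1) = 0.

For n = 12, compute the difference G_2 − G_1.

1

(0) 12|_5 = 2·5 + 2 ↦ 2·6 + 2|_6 = 14 ⇒ 13
(1) 13|_6 = 2·6 + 1 ↦ 2·7 + 1|_7 = 15 ⇒ 14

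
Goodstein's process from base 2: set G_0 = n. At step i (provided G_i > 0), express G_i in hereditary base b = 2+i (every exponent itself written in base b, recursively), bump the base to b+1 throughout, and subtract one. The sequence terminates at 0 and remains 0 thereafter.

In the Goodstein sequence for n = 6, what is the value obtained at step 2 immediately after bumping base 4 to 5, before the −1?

[0] 6 ≡ 2^2 + 2 (base 2). Lift 3: 30. −1: 29.
[1] 29 ≡ 3^3 + 2 (base 3). Lift 4: 258. −1: 257.
[2] 257 ≡ 4^4 + 1 (base 4). Lift 5: 3126. −1: 3125.

3126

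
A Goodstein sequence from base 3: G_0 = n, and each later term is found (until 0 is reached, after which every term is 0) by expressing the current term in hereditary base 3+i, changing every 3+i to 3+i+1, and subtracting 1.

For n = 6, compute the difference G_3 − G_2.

(0) 6|_3 = 2·3 ↦ 2·4|_4 = 8 ⇒ 7
(1) 7|_4 = 4 + 3 ↦ 5 + 3|_5 = 8 ⇒ 7
(2) 7|_5 = 5 + 2 ↦ 6 + 2|_6 = 8 ⇒ 7

0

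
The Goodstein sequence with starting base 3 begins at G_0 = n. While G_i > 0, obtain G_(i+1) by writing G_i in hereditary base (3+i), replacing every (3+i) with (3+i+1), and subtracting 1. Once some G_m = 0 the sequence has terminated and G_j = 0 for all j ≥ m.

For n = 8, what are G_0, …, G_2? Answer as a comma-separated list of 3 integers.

step 0: 8 = 2·3 + 2; sub 4 for 3: 2·4 + 2; = 10; G_1 = 10−1 = 9
step 1: 9 = 2·4 + 1; sub 5 for 4: 2·5 + 1; = 11; G_2 = 11−1 = 10

8, 9, 10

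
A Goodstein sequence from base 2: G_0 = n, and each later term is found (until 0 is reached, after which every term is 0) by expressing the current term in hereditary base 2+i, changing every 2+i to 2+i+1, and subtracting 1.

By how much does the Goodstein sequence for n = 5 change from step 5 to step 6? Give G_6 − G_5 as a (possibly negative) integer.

554

(0) 5|_2 = 2^2 + 1 ↦ 3^3 + 1|_3 = 28 ⇒ 27
(1) 27|_3 = 3^3 ↦ 4^4|_4 = 256 ⇒ 255
(2) 255|_4 = 3·4^3 + 3·4^2 + 3·4 + 3 ↦ 3·5^3 + 3·5^2 + 3·5 + 3|_5 = 468 ⇒ 467
(3) 467|_5 = 3·5^3 + 3·5^2 + 3·5 + 2 ↦ 3·6^3 + 3·6^2 + 3·6 + 2|_6 = 776 ⇒ 775
(4) 775|_6 = 3·6^3 + 3·6^2 + 3·6 + 1 ↦ 3·7^3 + 3·7^2 + 3·7 + 1|_7 = 1198 ⇒ 1197
(5) 1197|_7 = 3·7^3 + 3·7^2 + 3·7 ↦ 3·8^3 + 3·8^2 + 3·8|_8 = 1752 ⇒ 1751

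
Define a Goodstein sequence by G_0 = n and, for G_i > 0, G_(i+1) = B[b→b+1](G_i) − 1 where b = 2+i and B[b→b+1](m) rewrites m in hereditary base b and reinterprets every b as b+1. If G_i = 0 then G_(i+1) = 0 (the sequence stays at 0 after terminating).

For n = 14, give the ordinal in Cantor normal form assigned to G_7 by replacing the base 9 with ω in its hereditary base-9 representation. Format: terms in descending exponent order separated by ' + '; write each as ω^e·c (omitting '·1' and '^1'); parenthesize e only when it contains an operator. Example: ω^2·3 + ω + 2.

G_0 = 14. HB_2(14) = 2^(2 + 1) + 2^2 + 2. Bump = 111. G_1 = 110.
G_1 = 110. HB_3(110) = 3^(3 + 1) + 3^3 + 2. Bump = 1282. G_2 = 1281.
G_2 = 1281. HB_4(1281) = 4^(4 + 1) + 4^4 + 1. Bump = 18751. G_3 = 18750.
G_3 = 18750. HB_5(18750) = 5^(5 + 1) + 5^5. Bump = 326592. G_4 = 326591.
G_4 = 326591. HB_6(326591) = 6^(6 + 1) + 5·6^5 + 5·6^4 + 5·6^3 + 5·6^2 + 5·6 + 5. Bump = 5862841. G_5 = 5862840.
G_5 = 5862840. HB_7(5862840) = 7^(7 + 1) + 5·7^5 + 5·7^4 + 5·7^3 + 5·7^2 + 5·7 + 4. Bump = 134404972. G_6 = 134404971.
G_6 = 134404971. HB_8(134404971) = 8^(8 + 1) + 5·8^5 + 5·8^4 + 5·8^3 + 5·8^2 + 5·8 + 3. Bump = 3487116549. G_7 = 3487116548.

ω^(ω + 1) + ω^5·5 + ω^4·5 + ω^3·5 + ω^2·5 + ω·5 + 2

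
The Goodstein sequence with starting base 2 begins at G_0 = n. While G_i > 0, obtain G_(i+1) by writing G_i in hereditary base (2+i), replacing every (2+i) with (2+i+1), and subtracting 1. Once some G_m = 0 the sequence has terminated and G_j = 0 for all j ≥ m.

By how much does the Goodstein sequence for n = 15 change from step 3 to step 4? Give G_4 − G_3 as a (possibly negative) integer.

base 2: 15 = 2^(2 + 1) + 2^2 + 2 + 1; at 3: 3^(3 + 1) + 3^3 + 3 + 1 = 112; next = 111
base 3: 111 = 3^(3 + 1) + 3^3 + 3; at 4: 4^(4 + 1) + 4^4 + 4 = 1284; next = 1283
base 4: 1283 = 4^(4 + 1) + 4^4 + 3; at 5: 5^(5 + 1) + 5^5 + 3 = 18753; next = 18752
base 5: 18752 = 5^(5 + 1) + 5^5 + 2; at 6: 6^(6 + 1) + 6^6 + 2 = 326594; next = 326593

307841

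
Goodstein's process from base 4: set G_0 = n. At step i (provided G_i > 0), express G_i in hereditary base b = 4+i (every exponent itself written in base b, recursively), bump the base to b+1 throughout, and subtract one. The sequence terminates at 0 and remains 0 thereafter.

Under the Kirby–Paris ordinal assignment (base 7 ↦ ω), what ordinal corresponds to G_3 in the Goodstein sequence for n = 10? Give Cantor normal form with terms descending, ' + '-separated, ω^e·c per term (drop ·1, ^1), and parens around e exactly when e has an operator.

base 4: 10 = 2·4 + 2; at 5: 2·5 + 2 = 12; next = 11
base 5: 11 = 2·5 + 1; at 6: 2·6 + 1 = 13; next = 12
base 6: 12 = 2·6; at 7: 2·7 = 14; next = 13
base 7: 13 = 7 + 6; at 8: 8 + 6 = 14; next = 13

ω + 6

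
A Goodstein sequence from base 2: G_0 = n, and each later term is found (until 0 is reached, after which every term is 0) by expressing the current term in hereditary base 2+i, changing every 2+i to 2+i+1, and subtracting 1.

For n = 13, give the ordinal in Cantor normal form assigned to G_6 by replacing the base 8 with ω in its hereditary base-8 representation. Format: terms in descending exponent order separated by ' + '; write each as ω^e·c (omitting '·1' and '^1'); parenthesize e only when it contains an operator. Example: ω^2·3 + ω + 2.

ω^(ω + 1) + ω^3·3 + ω^2·3 + ω·2 + 7

13 —HB2→ 2^(2 + 1) + 2^2 + 1 —bump→ 3^(3 + 1) + 3^3 + 1 = 109 —(−1)→ 108
108 —HB3→ 3^(3 + 1) + 3^3 —bump→ 4^(4 + 1) + 4^4 = 1280 —(−1)→ 1279
1279 —HB4→ 4^(4 + 1) + 3·4^3 + 3·4^2 + 3·4 + 3 —bump→ 5^(5 + 1) + 3·5^3 + 3·5^2 + 3·5 + 3 = 16093 —(−1)→ 16092
16092 —HB5→ 5^(5 + 1) + 3·5^3 + 3·5^2 + 3·5 + 2 —bump→ 6^(6 + 1) + 3·6^3 + 3·6^2 + 3·6 + 2 = 280712 —(−1)→ 280711
280711 —HB6→ 6^(6 + 1) + 3·6^3 + 3·6^2 + 3·6 + 1 —bump→ 7^(7 + 1) + 3·7^3 + 3·7^2 + 3·7 + 1 = 5765999 —(−1)→ 5765998
5765998 —HB7→ 7^(7 + 1) + 3·7^3 + 3·7^2 + 3·7 —bump→ 8^(8 + 1) + 3·8^3 + 3·8^2 + 3·8 = 134219480 —(−1)→ 134219479
134219479 —HB8→ 8^(8 + 1) + 3·8^3 + 3·8^2 + 2·8 + 7 —bump→ 9^(9 + 1) + 3·9^3 + 3·9^2 + 2·9 + 7 = 3486786856 —(−1)→ 3486786855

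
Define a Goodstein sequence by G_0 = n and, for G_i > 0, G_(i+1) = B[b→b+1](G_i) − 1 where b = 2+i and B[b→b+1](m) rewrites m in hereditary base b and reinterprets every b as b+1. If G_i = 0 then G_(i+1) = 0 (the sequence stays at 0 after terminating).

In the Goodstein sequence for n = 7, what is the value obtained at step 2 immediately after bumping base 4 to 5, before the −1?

3128

G_0 = 7. HB_2(7) = 2^2 + 2 + 1. Bump = 31. G_1 = 30.
G_1 = 30. HB_3(30) = 3^3 + 3. Bump = 260. G_2 = 259.
G_2 = 259. HB_4(259) = 4^4 + 3. Bump = 3128. G_3 = 3127.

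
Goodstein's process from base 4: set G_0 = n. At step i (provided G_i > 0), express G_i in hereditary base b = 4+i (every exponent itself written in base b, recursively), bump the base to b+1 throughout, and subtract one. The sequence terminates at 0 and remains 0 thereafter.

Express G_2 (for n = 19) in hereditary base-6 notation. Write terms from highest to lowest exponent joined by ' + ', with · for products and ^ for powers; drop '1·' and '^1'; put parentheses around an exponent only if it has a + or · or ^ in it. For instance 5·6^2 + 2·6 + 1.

G_0 = 19. HB_4(19) = 4^2 + 3. Bump = 28. G_1 = 27.
G_1 = 27. HB_5(27) = 5^2 + 2. Bump = 38. G_2 = 37.
G_2 = 37. HB_6(37) = 6^2 + 1. Bump = 50. G_3 = 49.

6^2 + 1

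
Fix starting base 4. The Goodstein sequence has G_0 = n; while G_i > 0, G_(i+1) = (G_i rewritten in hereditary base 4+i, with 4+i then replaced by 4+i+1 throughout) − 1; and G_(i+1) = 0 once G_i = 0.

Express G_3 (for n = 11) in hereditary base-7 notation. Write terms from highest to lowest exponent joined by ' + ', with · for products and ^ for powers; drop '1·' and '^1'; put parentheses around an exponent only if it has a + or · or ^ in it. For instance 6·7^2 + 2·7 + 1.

(0) 11|_4 = 2·4 + 3 ↦ 2·5 + 3|_5 = 13 ⇒ 12
(1) 12|_5 = 2·5 + 2 ↦ 2·6 + 2|_6 = 14 ⇒ 13
(2) 13|_6 = 2·6 + 1 ↦ 2·7 + 1|_7 = 15 ⇒ 14
(3) 14|_7 = 2·7 ↦ 2·8|_8 = 16 ⇒ 15

2·7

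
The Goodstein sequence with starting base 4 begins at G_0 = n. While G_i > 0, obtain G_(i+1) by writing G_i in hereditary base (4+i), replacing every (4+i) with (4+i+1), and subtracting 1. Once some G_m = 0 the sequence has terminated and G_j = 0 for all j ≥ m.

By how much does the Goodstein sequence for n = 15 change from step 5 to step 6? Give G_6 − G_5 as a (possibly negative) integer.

base 4: 15 = 3·4 + 3; at 5: 3·5 + 3 = 18; next = 17
base 5: 17 = 3·5 + 2; at 6: 3·6 + 2 = 20; next = 19
base 6: 19 = 3·6 + 1; at 7: 3·7 + 1 = 22; next = 21
base 7: 21 = 3·7; at 8: 3·8 = 24; next = 23
base 8: 23 = 2·8 + 7; at 9: 2·9 + 7 = 25; next = 24
base 9: 24 = 2·9 + 6; at 10: 2·10 + 6 = 26; next = 25

1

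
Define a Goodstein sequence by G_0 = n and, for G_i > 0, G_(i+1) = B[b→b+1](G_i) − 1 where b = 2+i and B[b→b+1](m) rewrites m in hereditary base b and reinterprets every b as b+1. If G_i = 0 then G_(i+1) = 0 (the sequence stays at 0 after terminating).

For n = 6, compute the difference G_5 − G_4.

(0) 6|_2 = 2^2 + 2 ↦ 3^3 + 3|_3 = 30 ⇒ 29
(1) 29|_3 = 3^3 + 2 ↦ 4^4 + 2|_4 = 258 ⇒ 257
(2) 257|_4 = 4^4 + 1 ↦ 5^5 + 1|_5 = 3126 ⇒ 3125
(3) 3125|_5 = 5^5 ↦ 6^6|_6 = 46656 ⇒ 46655
(4) 46655|_6 = 5·6^5 + 5·6^4 + 5·6^3 + 5·6^2 + 5·6 + 5 ↦ 5·7^5 + 5·7^4 + 5·7^3 + 5·7^2 + 5·7 + 5|_7 = 98040 ⇒ 98039

51384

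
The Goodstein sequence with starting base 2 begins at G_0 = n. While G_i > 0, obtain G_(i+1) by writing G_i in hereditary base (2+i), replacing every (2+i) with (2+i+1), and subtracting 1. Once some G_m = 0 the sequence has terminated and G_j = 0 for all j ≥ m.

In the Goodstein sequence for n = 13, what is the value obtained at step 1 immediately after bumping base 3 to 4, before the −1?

i=0: 13 = 2^(2 + 1) + 2^2 + 1 (b=2); 2→3: 3^(3 + 1) + 3^3 + 1 = 109; 109−1 = 108
i=1: 108 = 3^(3 + 1) + 3^3 (b=3); 3→4: 4^(4 + 1) + 4^4 = 1280; 1280−1 = 1279

1280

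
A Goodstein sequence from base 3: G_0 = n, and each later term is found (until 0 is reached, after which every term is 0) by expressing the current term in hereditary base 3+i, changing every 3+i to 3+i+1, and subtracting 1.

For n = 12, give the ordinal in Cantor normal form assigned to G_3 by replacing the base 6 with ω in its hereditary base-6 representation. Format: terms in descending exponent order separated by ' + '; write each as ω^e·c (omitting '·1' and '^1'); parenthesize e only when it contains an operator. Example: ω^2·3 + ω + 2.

base 3: 12 = 3^2 + 3; at 4: 4^2 + 4 = 20; next = 19
base 4: 19 = 4^2 + 3; at 5: 5^2 + 3 = 28; next = 27
base 5: 27 = 5^2 + 2; at 6: 6^2 + 2 = 38; next = 37
base 6: 37 = 6^2 + 1; at 7: 7^2 + 1 = 50; next = 49

ω^2 + 1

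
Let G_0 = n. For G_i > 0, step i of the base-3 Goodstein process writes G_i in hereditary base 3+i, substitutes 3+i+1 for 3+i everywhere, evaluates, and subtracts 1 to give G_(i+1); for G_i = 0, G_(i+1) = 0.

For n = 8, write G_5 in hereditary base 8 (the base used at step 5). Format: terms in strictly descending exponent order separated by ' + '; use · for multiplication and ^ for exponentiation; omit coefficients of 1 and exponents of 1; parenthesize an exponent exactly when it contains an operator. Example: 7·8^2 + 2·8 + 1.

8 + 3

[0] 8 ≡ 2·3 + 2 (base 3). Lift 4: 10. −1: 9.
[1] 9 ≡ 2·4 + 1 (base 4). Lift 5: 11. −1: 10.
[2] 10 ≡ 2·5 (base 5). Lift 6: 12. −1: 11.
[3] 11 ≡ 6 + 5 (base 6). Lift 7: 12. −1: 11.
[4] 11 ≡ 7 + 4 (base 7). Lift 8: 12. −1: 11.
[5] 11 ≡ 8 + 3 (base 8). Lift 9: 12. −1: 11.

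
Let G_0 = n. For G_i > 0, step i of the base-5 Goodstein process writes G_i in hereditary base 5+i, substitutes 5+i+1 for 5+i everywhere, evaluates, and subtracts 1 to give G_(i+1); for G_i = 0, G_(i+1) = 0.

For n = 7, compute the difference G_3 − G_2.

G_0 = 7. HB_5(7) = 5 + 2. Bump = 8. G_1 = 7.
G_1 = 7. HB_6(7) = 6 + 1. Bump = 8. G_2 = 7.
G_2 = 7. HB_7(7) = 7. Bump = 8. G_3 = 7.

0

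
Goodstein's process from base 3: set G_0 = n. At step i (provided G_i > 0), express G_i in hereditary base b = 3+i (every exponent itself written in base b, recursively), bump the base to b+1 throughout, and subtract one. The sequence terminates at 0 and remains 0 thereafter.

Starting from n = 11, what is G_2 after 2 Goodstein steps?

(0) 11|_3 = 3^2 + 2 ↦ 4^2 + 2|_4 = 18 ⇒ 17
(1) 17|_4 = 4^2 + 1 ↦ 5^2 + 1|_5 = 26 ⇒ 25
(2) 25|_5 = 5^2 ↦ 6^2|_6 = 36 ⇒ 35

25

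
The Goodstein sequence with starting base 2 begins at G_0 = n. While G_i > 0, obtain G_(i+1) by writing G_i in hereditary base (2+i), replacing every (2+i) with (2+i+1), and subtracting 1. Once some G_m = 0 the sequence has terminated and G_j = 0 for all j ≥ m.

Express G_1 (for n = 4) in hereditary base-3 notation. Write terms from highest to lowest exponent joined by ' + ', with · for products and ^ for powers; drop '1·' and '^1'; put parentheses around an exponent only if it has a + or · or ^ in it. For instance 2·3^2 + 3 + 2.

2·3^2 + 2·3 + 2

G_0 = 4. HB_2(4) = 2^2. Bump = 27. G_1 = 26.
G_1 = 26. HB_3(26) = 2·3^2 + 2·3 + 2. Bump = 42. G_2 = 41.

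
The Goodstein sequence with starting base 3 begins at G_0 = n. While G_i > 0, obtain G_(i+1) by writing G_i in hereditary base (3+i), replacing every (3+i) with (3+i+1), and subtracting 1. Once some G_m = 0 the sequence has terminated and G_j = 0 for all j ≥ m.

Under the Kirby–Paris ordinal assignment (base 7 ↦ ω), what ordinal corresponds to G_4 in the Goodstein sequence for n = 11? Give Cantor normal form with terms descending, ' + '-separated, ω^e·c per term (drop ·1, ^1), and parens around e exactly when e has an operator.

G_0=11  [base 3] 3^2 + 2  →[3↦4]→  4^2 + 2 = 18  −1 ⇒ G_1=17
G_1=17  [base 4] 4^2 + 1  →[4↦5]→  5^2 + 1 = 26  −1 ⇒ G_2=25
G_2=25  [base 5] 5^2  →[5↦6]→  6^2 = 36  −1 ⇒ G_3=35
G_3=35  [base 6] 5·6 + 5  →[6↦7]→  5·7 + 5 = 40  −1 ⇒ G_4=39
G_4=39  [base 7] 5·7 + 4  →[7↦8]→  5·8 + 4 = 44  −1 ⇒ G_5=43

ω·5 + 4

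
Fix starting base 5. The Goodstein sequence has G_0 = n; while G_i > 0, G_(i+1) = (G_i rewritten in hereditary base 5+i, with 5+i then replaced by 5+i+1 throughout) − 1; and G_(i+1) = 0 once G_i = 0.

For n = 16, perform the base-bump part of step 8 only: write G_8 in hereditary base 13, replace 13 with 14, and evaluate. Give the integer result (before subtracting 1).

28

16 —HB5→ 3·5 + 1 —bump→ 3·6 + 1 = 19 —(−1)→ 18
18 —HB6→ 3·6 —bump→ 3·7 = 21 —(−1)→ 20
20 —HB7→ 2·7 + 6 —bump→ 2·8 + 6 = 22 —(−1)→ 21
21 —HB8→ 2·8 + 5 —bump→ 2·9 + 5 = 23 —(−1)→ 22
22 —HB9→ 2·9 + 4 —bump→ 2·10 + 4 = 24 —(−1)→ 23
23 —HB10→ 2·10 + 3 —bump→ 2·11 + 3 = 25 —(−1)→ 24
24 —HB11→ 2·11 + 2 —bump→ 2·12 + 2 = 26 —(−1)→ 25
25 —HB12→ 2·12 + 1 —bump→ 2·13 + 1 = 27 —(−1)→ 26
26 —HB13→ 2·13 —bump→ 2·14 = 28 —(−1)→ 27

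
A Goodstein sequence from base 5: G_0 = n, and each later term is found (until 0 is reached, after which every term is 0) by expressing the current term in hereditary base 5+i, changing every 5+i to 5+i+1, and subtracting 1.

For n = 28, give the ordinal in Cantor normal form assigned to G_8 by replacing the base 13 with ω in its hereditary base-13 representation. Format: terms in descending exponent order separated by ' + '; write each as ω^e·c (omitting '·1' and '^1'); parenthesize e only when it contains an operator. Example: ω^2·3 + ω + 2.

ω·8 + 4

i=0: 28 = 5^2 + 3 (b=5); 5→6: 6^2 + 3 = 39; 39−1 = 38
i=1: 38 = 6^2 + 2 (b=6); 6→7: 7^2 + 2 = 51; 51−1 = 50
i=2: 50 = 7^2 + 1 (b=7); 7→8: 8^2 + 1 = 65; 65−1 = 64
i=3: 64 = 8^2 (b=8); 8→9: 9^2 = 81; 81−1 = 80
i=4: 80 = 8·9 + 8 (b=9); 9→10: 8·10 + 8 = 88; 88−1 = 87
i=5: 87 = 8·10 + 7 (b=10); 10→11: 8·11 + 7 = 95; 95−1 = 94
i=6: 94 = 8·11 + 6 (b=11); 11→12: 8·12 + 6 = 102; 102−1 = 101
i=7: 101 = 8·12 + 5 (b=12); 12→13: 8·13 + 5 = 109; 109−1 = 108
i=8: 108 = 8·13 + 4 (b=13); 13→14: 8·14 + 4 = 116; 116−1 = 115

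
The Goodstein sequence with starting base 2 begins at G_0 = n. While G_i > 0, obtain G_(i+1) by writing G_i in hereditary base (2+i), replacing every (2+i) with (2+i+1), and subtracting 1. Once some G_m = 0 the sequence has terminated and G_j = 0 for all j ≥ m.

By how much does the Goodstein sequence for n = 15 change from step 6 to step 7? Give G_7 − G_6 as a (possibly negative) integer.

3373455337

G_0 = 15. HB_2(15) = 2^(2 + 1) + 2^2 + 2 + 1. Bump = 112. G_1 = 111.
G_1 = 111. HB_3(111) = 3^(3 + 1) + 3^3 + 3. Bump = 1284. G_2 = 1283.
G_2 = 1283. HB_4(1283) = 4^(4 + 1) + 4^4 + 3. Bump = 18753. G_3 = 18752.
G_3 = 18752. HB_5(18752) = 5^(5 + 1) + 5^5 + 2. Bump = 326594. G_4 = 326593.
G_4 = 326593. HB_6(326593) = 6^(6 + 1) + 6^6 + 1. Bump = 6588345. G_5 = 6588344.
G_5 = 6588344. HB_7(6588344) = 7^(7 + 1) + 7^7. Bump = 150994944. G_6 = 150994943.
G_6 = 150994943. HB_8(150994943) = 8^(8 + 1) + 7·8^7 + 7·8^6 + 7·8^5 + 7·8^4 + 7·8^3 + 7·8^2 + 7·8 + 7. Bump = 3524450281. G_7 = 3524450280.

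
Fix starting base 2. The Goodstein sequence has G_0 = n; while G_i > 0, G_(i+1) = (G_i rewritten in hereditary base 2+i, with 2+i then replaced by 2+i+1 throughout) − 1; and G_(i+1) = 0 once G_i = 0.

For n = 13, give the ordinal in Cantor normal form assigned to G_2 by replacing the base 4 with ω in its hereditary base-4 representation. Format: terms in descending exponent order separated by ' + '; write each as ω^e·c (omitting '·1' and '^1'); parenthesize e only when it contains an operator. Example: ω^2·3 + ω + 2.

(0) 13|_2 = 2^(2 + 1) + 2^2 + 1 ↦ 3^(3 + 1) + 3^3 + 1|_3 = 109 ⇒ 108
(1) 108|_3 = 3^(3 + 1) + 3^3 ↦ 4^(4 + 1) + 4^4|_4 = 1280 ⇒ 1279

ω^(ω + 1) + ω^3·3 + ω^2·3 + ω·3 + 3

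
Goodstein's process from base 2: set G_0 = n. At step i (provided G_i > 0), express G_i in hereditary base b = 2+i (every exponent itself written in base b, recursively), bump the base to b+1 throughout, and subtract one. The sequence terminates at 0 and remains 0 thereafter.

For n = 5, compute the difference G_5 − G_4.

(0) 5|_2 = 2^2 + 1 ↦ 3^3 + 1|_3 = 28 ⇒ 27
(1) 27|_3 = 3^3 ↦ 4^4|_4 = 256 ⇒ 255
(2) 255|_4 = 3·4^3 + 3·4^2 + 3·4 + 3 ↦ 3·5^3 + 3·5^2 + 3·5 + 3|_5 = 468 ⇒ 467
(3) 467|_5 = 3·5^3 + 3·5^2 + 3·5 + 2 ↦ 3·6^3 + 3·6^2 + 3·6 + 2|_6 = 776 ⇒ 775
(4) 775|_6 = 3·6^3 + 3·6^2 + 3·6 + 1 ↦ 3·7^3 + 3·7^2 + 3·7 + 1|_7 = 1198 ⇒ 1197

422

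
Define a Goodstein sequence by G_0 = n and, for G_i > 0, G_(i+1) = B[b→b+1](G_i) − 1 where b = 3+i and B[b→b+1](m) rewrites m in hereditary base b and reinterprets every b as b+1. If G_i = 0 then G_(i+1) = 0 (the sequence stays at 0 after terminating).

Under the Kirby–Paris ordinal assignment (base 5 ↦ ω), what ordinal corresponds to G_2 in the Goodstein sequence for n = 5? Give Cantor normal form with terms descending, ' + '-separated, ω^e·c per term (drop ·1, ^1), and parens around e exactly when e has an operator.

G_0=5  [base 3] 3 + 2  →[3↦4]→  4 + 2 = 6  −1 ⇒ G_1=5
G_1=5  [base 4] 4 + 1  →[4↦5]→  5 + 1 = 6  −1 ⇒ G_2=5

ω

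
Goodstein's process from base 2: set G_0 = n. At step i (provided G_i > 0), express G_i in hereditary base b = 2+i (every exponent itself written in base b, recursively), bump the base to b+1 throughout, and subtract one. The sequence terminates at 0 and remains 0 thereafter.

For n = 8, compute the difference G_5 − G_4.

1553800

G_0=8  [base 2] 2^(2 + 1)  →[2↦3]→  3^(3 + 1) = 81  −1 ⇒ G_1=80
G_1=80  [base 3] 2·3^3 + 2·3^2 + 2·3 + 2  →[3↦4]→  2·4^4 + 2·4^2 + 2·4 + 2 = 554  −1 ⇒ G_2=553
G_2=553  [base 4] 2·4^4 + 2·4^2 + 2·4 + 1  →[4↦5]→  2·5^5 + 2·5^2 + 2·5 + 1 = 6311  −1 ⇒ G_3=6310
G_3=6310  [base 5] 2·5^5 + 2·5^2 + 2·5  →[5↦6]→  2·6^6 + 2·6^2 + 2·6 = 93396  −1 ⇒ G_4=93395
G_4=93395  [base 6] 2·6^6 + 2·6^2 + 6 + 5  →[6↦7]→  2·7^7 + 2·7^2 + 7 + 5 = 1647196  −1 ⇒ G_5=1647195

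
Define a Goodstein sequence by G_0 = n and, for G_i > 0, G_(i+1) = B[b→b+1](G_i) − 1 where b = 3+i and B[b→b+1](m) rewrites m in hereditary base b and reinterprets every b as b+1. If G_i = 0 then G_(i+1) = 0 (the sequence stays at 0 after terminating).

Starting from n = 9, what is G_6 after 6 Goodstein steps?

G_0=9  [base 3] 3^2  →[3↦4]→  4^2 = 16  −1 ⇒ G_1=15
G_1=15  [base 4] 3·4 + 3  →[4↦5]→  3·5 + 3 = 18  −1 ⇒ G_2=17
G_2=17  [base 5] 3·5 + 2  →[5↦6]→  3·6 + 2 = 20  −1 ⇒ G_3=19
G_3=19  [base 6] 3·6 + 1  →[6↦7]→  3·7 + 1 = 22  −1 ⇒ G_4=21
G_4=21  [base 7] 3·7  →[7↦8]→  3·8 = 24  −1 ⇒ G_5=23
G_5=23  [base 8] 2·8 + 7  →[8↦9]→  2·9 + 7 = 25  −1 ⇒ G_6=24
G_6=24  [base 9] 2·9 + 6  →[9↦10]→  2·10 + 6 = 26  −1 ⇒ G_7=25

24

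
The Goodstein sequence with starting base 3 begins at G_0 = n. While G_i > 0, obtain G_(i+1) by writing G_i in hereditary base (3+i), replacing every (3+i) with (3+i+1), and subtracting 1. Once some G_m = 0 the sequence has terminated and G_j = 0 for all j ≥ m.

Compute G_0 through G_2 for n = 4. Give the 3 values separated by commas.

G_0=4  [base 3] 3 + 1  →[3↦4]→  4 + 1 = 5  −1 ⇒ G_1=4
G_1=4  [base 4] 4  →[4↦5]→  5 = 5  −1 ⇒ G_2=4

4, 4, 4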